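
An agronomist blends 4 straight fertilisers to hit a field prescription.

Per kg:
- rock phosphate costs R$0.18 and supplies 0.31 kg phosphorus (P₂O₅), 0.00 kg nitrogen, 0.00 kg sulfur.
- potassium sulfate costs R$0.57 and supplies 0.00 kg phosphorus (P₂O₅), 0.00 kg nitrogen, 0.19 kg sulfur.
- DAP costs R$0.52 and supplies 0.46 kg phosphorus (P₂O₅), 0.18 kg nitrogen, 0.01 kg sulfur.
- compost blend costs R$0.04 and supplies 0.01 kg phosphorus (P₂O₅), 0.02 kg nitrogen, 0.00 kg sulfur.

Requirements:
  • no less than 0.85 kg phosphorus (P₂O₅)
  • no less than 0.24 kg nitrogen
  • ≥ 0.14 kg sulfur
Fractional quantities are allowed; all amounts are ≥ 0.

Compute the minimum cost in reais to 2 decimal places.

This is a linear program. Let x1 = kg of rock phosphate, x2 = kg of potassium sulfate, x3 = kg of DAP, x4 = kg of compost blend.
Minimize 0.18x1 + 0.57x2 + 0.52x3 + 0.04x4 s.t.:
  0.31x1 + 0.46x3 + 0.01x4 ≥ 0.85   (phosphorus (P₂O₅))
  0.18x3 + 0.02x4 ≥ 0.24   (nitrogen)
  0.19x2 + 0.01x3 ≥ 0.14   (sulfur)
  x1, x2, x3, x4 ≥ 0.
The optimal basis is {rock phosphate, potassium sulfate, DAP}; compost blend drops out. The phosphorus (P₂O₅), nitrogen, sulfur requirements are met with equality.
So rock phosphate = 0.7634 kg, potassium sulfate = 0.6667 kg, DAP = 1.333 kg.
Cost = 0.18·0.7634 + 0.57·0.6667 + 0.52·1.333 = 1.2106.

R$1.21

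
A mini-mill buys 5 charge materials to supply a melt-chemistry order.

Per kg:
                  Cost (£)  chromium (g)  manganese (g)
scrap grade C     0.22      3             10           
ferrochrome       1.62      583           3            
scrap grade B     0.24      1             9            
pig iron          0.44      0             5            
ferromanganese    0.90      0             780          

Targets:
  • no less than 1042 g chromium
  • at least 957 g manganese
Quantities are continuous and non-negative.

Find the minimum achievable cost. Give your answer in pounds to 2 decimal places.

Let x1 = kg of scrap grade C, x2 = kg of ferrochrome, x3 = kg of scrap grade B, x4 = kg of pig iron, x5 = kg of ferromanganese.
Minimise 0.22x1 + 1.62x2 + 0.24x3 + 0.44x4 + 0.9x5 s.t.:
  3x1 + 583x2 + 1x3 ≥ 1042   (chromium)
  10x1 + 3x2 + 9x3 + 5x4 + 780x5 ≥ 957   (manganese)
  x1, x2, x3, x4, x5 ≥ 0.
The cheapest feasible vertex uses only ferrochrome, ferromanganese; scrap grade C, scrap grade B, pig iron are not used. There the chromium and manganese constraints are tight.
Optimal quantities: ferrochrome = 1.787 kg, ferromanganese = 1.22 kg.
Objective = 1.62·1.787 + 0.9·1.22 = 3.9929.

£3.99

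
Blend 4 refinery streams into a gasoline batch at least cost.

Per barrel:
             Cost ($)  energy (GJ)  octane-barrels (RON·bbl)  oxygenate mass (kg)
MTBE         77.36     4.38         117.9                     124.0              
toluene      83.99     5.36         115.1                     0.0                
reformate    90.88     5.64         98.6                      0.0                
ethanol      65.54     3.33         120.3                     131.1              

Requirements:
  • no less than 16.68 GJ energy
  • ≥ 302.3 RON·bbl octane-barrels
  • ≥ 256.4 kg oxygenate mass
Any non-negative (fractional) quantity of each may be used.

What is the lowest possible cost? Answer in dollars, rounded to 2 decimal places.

$279.42

Let x1 = barrels of MTBE, x2 = barrels of toluene, x3 = barrels of reformate, x4 = barrels of ethanol.
Minimise 77.36x1 + 83.99x2 + 90.88x3 + 65.54x4 s.t.:
  4.38x1 + 5.36x2 + 5.64x3 + 3.33x4 ≥ 16.68   (energy)
  117.9x1 + 115.1x2 + 98.6x3 + 120.3x4 ≥ 302.3   (octane-barrels)
  124x1 + 131.1x4 ≥ 256.4   (oxygenate mass)
  x1, x2, x3, x4 ≥ 0.
The cheapest feasible vertex uses only MTBE, toluene; reformate, ethanol are not used. Binding constraints: energy and oxygenate mass.
Solving gives x1 = 2.0677, x2 = 1.4223.
Objective = 77.36·2.0677 + 83.99·1.4223 = 279.4162.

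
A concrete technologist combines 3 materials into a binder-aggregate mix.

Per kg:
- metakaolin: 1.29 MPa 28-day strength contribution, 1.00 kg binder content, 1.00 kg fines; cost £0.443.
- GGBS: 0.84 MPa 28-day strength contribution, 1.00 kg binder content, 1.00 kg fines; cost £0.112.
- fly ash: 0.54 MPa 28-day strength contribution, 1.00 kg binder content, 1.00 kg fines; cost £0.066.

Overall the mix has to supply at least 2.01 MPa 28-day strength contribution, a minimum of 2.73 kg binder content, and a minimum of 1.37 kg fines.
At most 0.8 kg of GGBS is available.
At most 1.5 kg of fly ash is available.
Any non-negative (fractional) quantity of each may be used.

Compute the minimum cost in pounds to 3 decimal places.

£0.379

This is a linear program. Let x1 = kg of metakaolin, x2 = kg of GGBS, x3 = kg of fly ash.
Minimize 0.443x1 + 0.112x2 + 0.066x3 subject to:
  1.29x1 + 0.84x2 + 0.54x3 ≥ 2.01   (28-day strength contribution)
  1x1 + 1x2 + 1x3 ≥ 2.73   (binder content)
  1x1 + 1x2 + 1x3 ≥ 1.37   (fines)
  x2 ≤ 0.8
  x3 ≤ 1.5
  x1, x2, x3 ≥ 0.
The optimal mix uses every input. The binder content, the GGBS cap, the fly ash cap requirements are met with equality.
Solving gives x1 = 0.43, x2 = 0.8, x3 = 1.5.
Objective = 0.443·0.43 + 0.112·0.8 + 0.066·1.5 = 0.37909.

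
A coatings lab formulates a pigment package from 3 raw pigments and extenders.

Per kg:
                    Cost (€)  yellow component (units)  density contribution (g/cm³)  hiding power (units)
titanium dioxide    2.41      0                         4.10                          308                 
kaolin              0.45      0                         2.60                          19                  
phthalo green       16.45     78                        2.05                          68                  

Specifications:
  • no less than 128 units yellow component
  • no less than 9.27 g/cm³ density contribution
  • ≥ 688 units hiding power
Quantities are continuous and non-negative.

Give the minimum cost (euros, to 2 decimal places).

Treat it as an LP. Let x1 = kg of titanium dioxide, x2 = kg of kaolin, x3 = kg of phthalo green.
min 2.41x1 + 0.45x2 + 16.45x3 with:
  78x3 ≥ 128   (yellow component)
  4.1x1 + 2.6x2 + 2.05x3 ≥ 9.27   (density contribution)
  308x1 + 19x2 + 68x3 ≥ 688   (hiding power)
  x1, x2, x3 ≥ 0.
The cheapest feasible vertex uses only titanium dioxide, phthalo green; kaolin is not used. The yellow component and hiding power requirements are met with equality.
So titanium dioxide = 1.87146 kg, phthalo green = 1.64103 kg.
Cost = 2.41·1.87146 + 16.45·1.64103 = 31.5052.

€31.51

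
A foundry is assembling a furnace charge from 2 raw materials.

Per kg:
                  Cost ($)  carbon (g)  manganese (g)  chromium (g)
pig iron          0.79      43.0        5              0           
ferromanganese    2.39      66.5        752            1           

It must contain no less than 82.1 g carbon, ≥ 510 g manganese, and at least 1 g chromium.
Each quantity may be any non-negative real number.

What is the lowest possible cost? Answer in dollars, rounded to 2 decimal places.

$2.68

Set it up as a linear program. Let x1 = kg of pig iron, x2 = kg of ferromanganese.
Minimize 0.79x1 + 2.39x2 subject to:
  43x1 + 66.5x2 ≥ 82.1   (carbon)
  5x1 + 752x2 ≥ 510   (manganese)
  1x2 ≥ 1   (chromium)
  x1, x2 ≥ 0.
Both inputs are positive at the optimum. There the carbon and chromium constraints are tight.
So pig iron = 0.3628 kg, ferromanganese = 1 kg.
Total cost: 0.79·0.3628 + 2.39·1 = 2.6766.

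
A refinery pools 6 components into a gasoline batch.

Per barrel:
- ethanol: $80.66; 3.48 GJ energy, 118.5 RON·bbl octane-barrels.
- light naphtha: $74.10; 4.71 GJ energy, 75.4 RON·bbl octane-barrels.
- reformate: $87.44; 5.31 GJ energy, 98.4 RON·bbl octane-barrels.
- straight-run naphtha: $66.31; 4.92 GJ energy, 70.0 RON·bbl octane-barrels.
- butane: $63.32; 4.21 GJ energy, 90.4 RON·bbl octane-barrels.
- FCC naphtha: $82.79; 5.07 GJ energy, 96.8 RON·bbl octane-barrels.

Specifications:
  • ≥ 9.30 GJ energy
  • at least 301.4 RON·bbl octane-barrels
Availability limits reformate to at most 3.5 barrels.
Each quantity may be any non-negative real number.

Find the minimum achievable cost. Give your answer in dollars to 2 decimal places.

$205.67

Set it up as a linear program. Let x1 = barrels of ethanol, x2 = barrels of light naphtha, x3 = barrels of reformate, x4 = barrels of straight-run naphtha, x5 = barrels of butane, x6 = barrels of FCC naphtha.
min 80.66x1 + 74.1x2 + 87.44x3 + 66.31x4 + 63.32x5 + 82.79x6 subject to:
  3.48x1 + 4.71x2 + 5.31x3 + 4.92x4 + 4.21x5 + 5.07x6 ≥ 9.3   (energy)
  118.5x1 + 75.4x2 + 98.4x3 + 70x4 + 90.4x5 + 96.8x6 ≥ 301.4   (octane-barrels)
  x3 ≤ 3.5
  x1, x2, x3, x4, x5, x6 ≥ 0.
At the optimum only ethanol, butane are positive (light naphtha, reformate, straight-run naphtha, FCC naphtha = 0). There the energy and octane-barrels constraints are tight.
So ethanol = 2.3233 barrels, butane = 0.28855 barrels.
Objective = 80.66·2.3233 + 63.32·0.28855 = 205.6684.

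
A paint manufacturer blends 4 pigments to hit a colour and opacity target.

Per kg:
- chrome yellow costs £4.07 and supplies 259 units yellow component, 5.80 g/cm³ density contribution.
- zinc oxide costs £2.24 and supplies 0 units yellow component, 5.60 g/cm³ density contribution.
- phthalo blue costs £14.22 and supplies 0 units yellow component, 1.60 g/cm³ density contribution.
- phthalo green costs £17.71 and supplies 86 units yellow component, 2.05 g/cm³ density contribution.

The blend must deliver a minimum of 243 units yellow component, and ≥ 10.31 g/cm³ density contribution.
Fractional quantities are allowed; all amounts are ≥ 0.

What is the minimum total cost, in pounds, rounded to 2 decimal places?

Let x1 = kg of chrome yellow, x2 = kg of zinc oxide, x3 = kg of phthalo blue, x4 = kg of phthalo green.
Minimize 4.07x1 + 2.24x2 + 14.22x3 + 17.71x4 s.t.:
  259x1 + 86x4 ≥ 243   (yellow component)
  5.8x1 + 5.6x2 + 1.6x3 + 2.05x4 ≥ 10.31   (density contribution)
  x1, x2, x3, x4 ≥ 0.
The optimal basis is {chrome yellow, zinc oxide}; phthalo blue, phthalo green drop out. The yellow component and density contribution requirements are met with equality.
Optimal quantities: chrome yellow = 0.9382 kg, zinc oxide = 0.8693 kg.
Total cost: 4.07·0.9382 + 2.24·0.8693 = 5.7657.

£5.77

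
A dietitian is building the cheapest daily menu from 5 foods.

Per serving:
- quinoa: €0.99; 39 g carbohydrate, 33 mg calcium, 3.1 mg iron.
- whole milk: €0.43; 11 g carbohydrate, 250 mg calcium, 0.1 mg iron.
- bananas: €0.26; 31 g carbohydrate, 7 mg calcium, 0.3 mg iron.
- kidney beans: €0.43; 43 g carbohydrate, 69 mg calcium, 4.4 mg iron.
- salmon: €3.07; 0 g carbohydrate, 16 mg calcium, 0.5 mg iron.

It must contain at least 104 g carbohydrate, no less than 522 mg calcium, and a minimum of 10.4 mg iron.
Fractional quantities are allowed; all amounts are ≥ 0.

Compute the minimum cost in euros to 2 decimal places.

Let x1 = servings of quinoa, x2 = servings of whole milk, x3 = servings of bananas, x4 = servings of kidney beans, x5 = servings of salmon.
Minimise 0.99x1 + 0.43x2 + 0.26x3 + 0.43x4 + 3.07x5 s.t.:
  39x1 + 11x2 + 31x3 + 43x4 ≥ 104   (carbohydrate)
  33x1 + 250x2 + 7x3 + 69x4 + 16x5 ≥ 522   (calcium)
  3.1x1 + 0.1x2 + 0.3x3 + 4.4x4 + 0.5x5 ≥ 10.4   (iron)
  x1, x2, x3, x4, x5 ≥ 0.
The cheapest feasible vertex uses only whole milk, kidney beans; quinoa, bananas, salmon are not used. Binding constraints: calcium and iron.
That vertex is x2 = 1.445, x4 = 2.331.
Cost = 0.43·1.445 + 0.43·2.331 = 1.6237.

€1.62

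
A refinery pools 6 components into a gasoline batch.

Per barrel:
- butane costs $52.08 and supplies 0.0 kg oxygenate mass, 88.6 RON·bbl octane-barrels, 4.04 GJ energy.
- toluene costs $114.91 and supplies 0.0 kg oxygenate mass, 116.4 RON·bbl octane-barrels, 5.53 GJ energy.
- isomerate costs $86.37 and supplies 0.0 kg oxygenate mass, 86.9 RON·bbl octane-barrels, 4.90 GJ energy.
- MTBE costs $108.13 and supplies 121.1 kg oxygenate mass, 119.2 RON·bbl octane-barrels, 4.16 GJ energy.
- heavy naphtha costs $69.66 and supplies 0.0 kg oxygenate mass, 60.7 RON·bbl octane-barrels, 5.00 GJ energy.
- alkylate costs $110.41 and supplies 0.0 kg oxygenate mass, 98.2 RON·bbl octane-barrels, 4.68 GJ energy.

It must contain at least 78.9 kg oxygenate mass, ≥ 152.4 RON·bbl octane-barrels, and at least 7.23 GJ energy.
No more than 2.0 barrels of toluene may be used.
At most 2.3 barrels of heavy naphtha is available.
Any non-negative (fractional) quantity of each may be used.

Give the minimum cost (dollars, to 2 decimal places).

This is a linear program. Let x1 = barrels of butane, x2 = barrels of toluene, x3 = barrels of isomerate, x4 = barrels of MTBE, x5 = barrels of heavy naphtha, x6 = barrels of alkylate.
Minimise 52.08x1 + 114.91x2 + 86.37x3 + 108.13x4 + 69.66x5 + 110.41x6 subject to:
  121.1x4 ≥ 78.9   (oxygenate mass)
  88.6x1 + 116.4x2 + 86.9x3 + 119.2x4 + 60.7x5 + 98.2x6 ≥ 152.4   (octane-barrels)
  4.04x1 + 5.53x2 + 4.9x3 + 4.16x4 + 5x5 + 4.68x6 ≥ 7.23   (energy)
  x2 ≤ 2
  x5 ≤ 2.3
  x1, x2, x3, x4, x5, x6 ≥ 0.
The cheapest feasible vertex uses only butane, MTBE; toluene, isomerate, heavy naphtha, alkylate are not used. Binding constraints: oxygenate mass and energy.
So butane = 1.1187 barrels, MTBE = 0.65153 barrels.
Objective = 52.08·1.1187 + 108.13·0.65153 = 128.7118.

$128.71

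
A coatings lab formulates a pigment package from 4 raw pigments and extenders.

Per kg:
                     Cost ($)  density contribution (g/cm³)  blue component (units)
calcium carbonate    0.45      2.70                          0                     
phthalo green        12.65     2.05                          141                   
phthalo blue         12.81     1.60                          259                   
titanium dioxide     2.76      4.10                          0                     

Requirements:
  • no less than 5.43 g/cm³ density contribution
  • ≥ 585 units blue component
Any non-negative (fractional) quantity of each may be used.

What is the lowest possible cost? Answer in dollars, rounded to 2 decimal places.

Let x1 = kg of calcium carbonate, x2 = kg of phthalo green, x3 = kg of phthalo blue, x4 = kg of titanium dioxide.
min 0.45x1 + 12.65x2 + 12.81x3 + 2.76x4 subject to:
  2.7x1 + 2.05x2 + 1.6x3 + 4.1x4 ≥ 5.43   (density contribution)
  141x2 + 259x3 ≥ 585   (blue component)
  x1, x2, x3, x4 ≥ 0.
The cheapest feasible vertex uses only calcium carbonate, phthalo blue; phthalo green, titanium dioxide are not used. The density contribution and blue component requirements are met with equality.
So calcium carbonate = 0.6726 kg, phthalo blue = 2.259 kg.
Cost = 0.45·0.6726 + 12.81·2.259 = 29.2405.

$29.24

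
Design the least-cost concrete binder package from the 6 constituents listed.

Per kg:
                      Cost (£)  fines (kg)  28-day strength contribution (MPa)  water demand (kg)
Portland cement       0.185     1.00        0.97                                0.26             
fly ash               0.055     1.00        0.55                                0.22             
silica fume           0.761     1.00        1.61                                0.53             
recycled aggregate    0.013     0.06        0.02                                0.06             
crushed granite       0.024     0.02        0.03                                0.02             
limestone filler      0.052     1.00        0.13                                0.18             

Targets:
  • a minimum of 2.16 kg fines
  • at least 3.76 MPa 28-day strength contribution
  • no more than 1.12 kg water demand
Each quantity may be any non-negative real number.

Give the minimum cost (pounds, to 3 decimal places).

Treat it as an LP. Let x1 = kg of Portland cement, x2 = kg of fly ash, x3 = kg of silica fume, x4 = kg of recycled aggregate, x5 = kg of crushed granite, x6 = kg of limestone filler.
min 0.185x1 + 0.055x2 + 0.761x3 + 0.013x4 + 0.024x5 + 0.052x6 with:
  1x1 + 1x2 + 1x3 + 0.06x4 + 0.02x5 + 1x6 ≥ 2.16   (fines)
  0.97x1 + 0.55x2 + 1.61x3 + 0.02x4 + 0.03x5 + 0.13x6 ≥ 3.76   (28-day strength contribution)
  0.26x1 + 0.22x2 + 0.53x3 + 0.06x4 + 0.02x5 + 0.18x6 ≤ 1.12   (water demand)
  x1, x2, x3, x4, x5, x6 ≥ 0.
The cheapest feasible vertex uses only Portland cement, fly ash; silica fume, recycled aggregate, crushed granite, limestone filler are not used. Binding constraints: 28-day strength contribution and water demand.
So Portland cement = 3 kg, fly ash = 1.545 kg.
Objective = 0.185·3 + 0.055·1.545 = 0.63998.

£0.640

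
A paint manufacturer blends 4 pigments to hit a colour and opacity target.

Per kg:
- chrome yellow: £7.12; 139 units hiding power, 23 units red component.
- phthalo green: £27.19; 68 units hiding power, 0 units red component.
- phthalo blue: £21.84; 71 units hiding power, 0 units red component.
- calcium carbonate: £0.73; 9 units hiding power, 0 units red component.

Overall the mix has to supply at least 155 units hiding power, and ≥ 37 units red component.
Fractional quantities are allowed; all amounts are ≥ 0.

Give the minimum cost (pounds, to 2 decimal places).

Treat it as an LP. Let x1 = kg of chrome yellow, x2 = kg of phthalo green, x3 = kg of phthalo blue, x4 = kg of calcium carbonate.
Minimise 7.12x1 + 27.19x2 + 21.84x3 + 0.73x4 with:
  139x1 + 68x2 + 71x3 + 9x4 ≥ 155   (hiding power)
  23x1 ≥ 37   (red component)
  x1, x2, x3, x4 ≥ 0.
The minimum-cost mix takes nothing from phthalo green, phthalo blue, calcium carbonate — only chrome yellow. Binding constraint: red component.
That vertex is x1 = 1.6087.
Total cost: 7.12·1.6087 = 11.4539.

£11.45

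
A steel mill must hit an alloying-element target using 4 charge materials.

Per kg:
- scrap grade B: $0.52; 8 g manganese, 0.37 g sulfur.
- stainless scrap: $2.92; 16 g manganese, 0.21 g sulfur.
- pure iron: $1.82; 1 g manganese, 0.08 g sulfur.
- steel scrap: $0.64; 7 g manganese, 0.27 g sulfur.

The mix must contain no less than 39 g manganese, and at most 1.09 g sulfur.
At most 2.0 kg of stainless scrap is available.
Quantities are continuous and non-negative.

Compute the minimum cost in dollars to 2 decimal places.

$5.05

Set it up as a linear program. Let x1 = kg of scrap grade B, x2 = kg of stainless scrap, x3 = kg of pure iron, x4 = kg of steel scrap.
Minimise 0.52x1 + 2.92x2 + 1.82x3 + 0.64x4 s.t.:
  8x1 + 16x2 + 1x3 + 7x4 ≥ 39   (manganese)
  0.37x1 + 0.21x2 + 0.08x3 + 0.27x4 ≤ 1.09   (sulfur)
  x2 ≤ 2
  x1, x2, x3, x4 ≥ 0.
The optimal basis is {stainless scrap, steel scrap}; scrap grade B, pure iron drop out. The manganese and sulfur requirements are met with equality.
That vertex is x2 = 1.018, x4 = 3.246.
Total cost: 2.92·1.018 + 0.64·3.246 = 5.0500.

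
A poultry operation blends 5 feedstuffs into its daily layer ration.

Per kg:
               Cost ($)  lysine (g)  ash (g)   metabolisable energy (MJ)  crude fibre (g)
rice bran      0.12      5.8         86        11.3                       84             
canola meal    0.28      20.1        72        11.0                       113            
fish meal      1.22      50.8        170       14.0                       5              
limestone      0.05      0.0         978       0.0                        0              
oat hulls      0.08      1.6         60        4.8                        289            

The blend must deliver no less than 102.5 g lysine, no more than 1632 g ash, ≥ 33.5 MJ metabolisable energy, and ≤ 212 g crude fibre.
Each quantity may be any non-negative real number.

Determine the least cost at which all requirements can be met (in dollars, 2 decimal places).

Set it up as a linear program. Let x1 = kg of rice bran, x2 = kg of canola meal, x3 = kg of fish meal, x4 = kg of limestone, x5 = kg of oat hulls.
min 0.12x1 + 0.28x2 + 1.22x3 + 0.05x4 + 0.08x5 s.t.:
  5.8x1 + 20.1x2 + 50.8x3 + 1.6x5 ≥ 102.5   (lysine)
  86x1 + 72x2 + 170x3 + 978x4 + 60x5 ≤ 1632   (ash)
  11.3x1 + 11x2 + 14x3 + 4.8x5 ≥ 33.5   (metabolisable energy)
  84x1 + 113x2 + 5x3 + 289x5 ≤ 212   (crude fibre)
  x1, x2, x3, x4, x5 ≥ 0.
The cheapest feasible vertex uses only canola meal, fish meal; rice bran, limestone, oat hulls are not used. The lysine and crude fibre requirements are met with equality.
Solving gives x2 = 1.819, x3 = 1.298.
Cost = 0.28·1.819 + 1.22·1.298 = 2.0929.

$2.09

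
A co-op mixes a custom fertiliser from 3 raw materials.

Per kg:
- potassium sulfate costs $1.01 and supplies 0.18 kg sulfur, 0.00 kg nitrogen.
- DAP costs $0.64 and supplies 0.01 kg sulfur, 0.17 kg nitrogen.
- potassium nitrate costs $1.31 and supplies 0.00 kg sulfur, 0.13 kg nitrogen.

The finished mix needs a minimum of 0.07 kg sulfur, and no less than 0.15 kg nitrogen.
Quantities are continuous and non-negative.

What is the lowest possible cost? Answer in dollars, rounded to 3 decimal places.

Let x1 = kg of potassium sulfate, x2 = kg of DAP, x3 = kg of potassium nitrate.
Minimise 1.01x1 + 0.64x2 + 1.31x3 subject to:
  0.18x1 + 0.01x2 ≥ 0.07   (sulfur)
  0.17x2 + 0.13x3 ≥ 0.15   (nitrogen)
  x1, x2, x3 ≥ 0.
The cheapest feasible vertex uses only potassium sulfate, DAP; potassium nitrate is not used. Binding constraints: sulfur and nitrogen.
That vertex is x1 = 0.3399, x2 = 0.8824.
Cost = 1.01·0.3399 + 0.64·0.8824 = 0.90804.

$0.908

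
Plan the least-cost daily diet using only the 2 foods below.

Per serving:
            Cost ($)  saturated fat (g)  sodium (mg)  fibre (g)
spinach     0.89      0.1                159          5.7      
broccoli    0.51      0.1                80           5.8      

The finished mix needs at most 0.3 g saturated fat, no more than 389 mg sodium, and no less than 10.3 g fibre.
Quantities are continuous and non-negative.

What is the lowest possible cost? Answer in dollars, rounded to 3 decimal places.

Treat it as an LP. Let x1 = servings of spinach, x2 = servings of broccoli.
Minimize 0.89x1 + 0.51x2 with:
  0.1x1 + 0.1x2 ≤ 0.3   (saturated fat)
  159x1 + 80x2 ≤ 389   (sodium)
  5.7x1 + 5.8x2 ≥ 10.3   (fibre)
  x1, x2 ≥ 0.
At the optimum only broccoli is positive (spinach = 0). The fibre requirement is met with equality.
Optimal quantities: broccoli = 1.776 servings.
Objective = 0.51·1.776 = 0.90576.

$0.906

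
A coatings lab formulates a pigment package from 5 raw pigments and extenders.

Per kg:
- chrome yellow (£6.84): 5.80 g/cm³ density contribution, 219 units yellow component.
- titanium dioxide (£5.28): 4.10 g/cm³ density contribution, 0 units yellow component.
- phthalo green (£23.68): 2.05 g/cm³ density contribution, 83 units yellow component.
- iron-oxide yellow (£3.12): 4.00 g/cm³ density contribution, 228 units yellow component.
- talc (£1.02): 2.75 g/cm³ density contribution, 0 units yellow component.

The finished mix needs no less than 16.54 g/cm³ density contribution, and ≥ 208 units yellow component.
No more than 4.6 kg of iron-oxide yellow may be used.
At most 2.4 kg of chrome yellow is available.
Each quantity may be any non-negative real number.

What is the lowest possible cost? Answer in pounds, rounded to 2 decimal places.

£7.63

Let x1 = kg of chrome yellow, x2 = kg of titanium dioxide, x3 = kg of phthalo green, x4 = kg of iron-oxide yellow, x5 = kg of talc.
Minimize 6.84x1 + 5.28x2 + 23.68x3 + 3.12x4 + 1.02x5 s.t.:
  5.8x1 + 4.1x2 + 2.05x3 + 4x4 + 2.75x5 ≥ 16.54   (density contribution)
  219x1 + 83x3 + 228x4 ≥ 208   (yellow component)
  x4 ≤ 4.6
  x1 ≤ 2.4
  x1, x2, x3, x4, x5 ≥ 0.
The cheapest feasible vertex uses only iron-oxide yellow, talc; chrome yellow, titanium dioxide, phthalo green are not used. The density contribution and yellow component requirements are met with equality.
So iron-oxide yellow = 0.9123 kg, talc = 4.688 kg.
Objective = 3.12·0.9123 + 1.02·4.688 = 7.6281.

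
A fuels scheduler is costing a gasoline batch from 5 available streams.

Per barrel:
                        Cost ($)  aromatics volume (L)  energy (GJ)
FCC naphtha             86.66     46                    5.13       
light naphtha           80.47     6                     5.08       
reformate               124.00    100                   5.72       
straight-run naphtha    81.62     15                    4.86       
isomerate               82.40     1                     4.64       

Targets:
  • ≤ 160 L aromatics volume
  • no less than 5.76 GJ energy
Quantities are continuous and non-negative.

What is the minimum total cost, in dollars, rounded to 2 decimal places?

Set it up as a linear program. Let x1 = barrels of FCC naphtha, x2 = barrels of light naphtha, x3 = barrels of reformate, x4 = barrels of straight-run naphtha, x5 = barrels of isomerate.
Minimize 86.66x1 + 80.47x2 + 124x3 + 81.62x4 + 82.4x5 subject to:
  46x1 + 6x2 + 100x3 + 15x4 + 1x5 ≤ 160   (aromatics volume)
  5.13x1 + 5.08x2 + 5.72x3 + 4.86x4 + 4.64x5 ≥ 5.76   (energy)
  x1, x2, x3, x4, x5 ≥ 0.
The minimum-cost mix takes nothing from FCC naphtha, reformate, straight-run naphtha, isomerate — only light naphtha. Binding constraint: energy.
Solving gives x2 = 1.1339.
Objective = 80.47·1.1339 = 91.2449.

$91.24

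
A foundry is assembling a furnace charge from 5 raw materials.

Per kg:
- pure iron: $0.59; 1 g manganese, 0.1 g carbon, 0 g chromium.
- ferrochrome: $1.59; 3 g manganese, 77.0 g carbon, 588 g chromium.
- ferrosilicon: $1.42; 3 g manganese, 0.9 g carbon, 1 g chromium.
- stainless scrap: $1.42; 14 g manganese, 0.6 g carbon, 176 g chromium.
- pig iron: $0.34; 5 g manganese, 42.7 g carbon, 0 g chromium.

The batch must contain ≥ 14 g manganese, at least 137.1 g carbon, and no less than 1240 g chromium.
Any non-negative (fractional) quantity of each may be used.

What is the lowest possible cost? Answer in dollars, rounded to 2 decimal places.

Treat it as an LP. Let x1 = kg of pure iron, x2 = kg of ferrochrome, x3 = kg of ferrosilicon, x4 = kg of stainless scrap, x5 = kg of pig iron.
Minimize 0.59x1 + 1.59x2 + 1.42x3 + 1.42x4 + 0.34x5 s.t.:
  1x1 + 3x2 + 3x3 + 14x4 + 5x5 ≥ 14   (manganese)
  0.1x1 + 77x2 + 0.9x3 + 0.6x4 + 42.7x5 ≥ 137.1   (carbon)
  588x2 + 1x3 + 176x4 ≥ 1240   (chromium)
  x1, x2, x3, x4, x5 ≥ 0.
The cheapest feasible vertex uses only ferrochrome, pig iron; pure iron, ferrosilicon, stainless scrap are not used. There the manganese and chromium constraints are tight.
So ferrochrome = 2.1088 kg, pig iron = 1.5347 kg.
Total cost: 1.59·2.1088 + 0.34·1.5347 = 3.8748.

$3.87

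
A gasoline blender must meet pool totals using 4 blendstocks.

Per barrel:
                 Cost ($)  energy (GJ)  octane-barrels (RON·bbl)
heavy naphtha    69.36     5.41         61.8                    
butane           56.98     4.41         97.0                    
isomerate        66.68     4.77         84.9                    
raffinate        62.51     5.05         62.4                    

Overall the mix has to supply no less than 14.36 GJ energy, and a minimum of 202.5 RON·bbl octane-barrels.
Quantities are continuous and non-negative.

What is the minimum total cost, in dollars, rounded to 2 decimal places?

$179.16

This is a linear program. Let x1 = barrels of heavy naphtha, x2 = barrels of butane, x3 = barrels of isomerate, x4 = barrels of raffinate.
min 69.36x1 + 56.98x2 + 66.68x3 + 62.51x4 with:
  5.41x1 + 4.41x2 + 4.77x3 + 5.05x4 ≥ 14.36   (energy)
  61.8x1 + 97x2 + 84.9x3 + 62.4x4 ≥ 202.5   (octane-barrels)
  x1, x2, x3, x4 ≥ 0.
At the optimum only butane, raffinate are positive (heavy naphtha, isomerate = 0). There the energy and octane-barrels constraints are tight.
That vertex is x2 = 0.58957, x4 = 2.3287.
Objective = 56.98·0.58957 + 62.51·2.3287 = 179.1607.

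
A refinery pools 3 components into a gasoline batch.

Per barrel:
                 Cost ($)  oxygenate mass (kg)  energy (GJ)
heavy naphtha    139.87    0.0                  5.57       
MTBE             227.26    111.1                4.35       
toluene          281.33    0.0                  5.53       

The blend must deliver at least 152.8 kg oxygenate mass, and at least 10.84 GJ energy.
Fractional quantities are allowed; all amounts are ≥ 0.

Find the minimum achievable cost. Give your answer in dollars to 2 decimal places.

Treat it as an LP. Let x1 = barrels of heavy naphtha, x2 = barrels of MTBE, x3 = barrels of toluene.
Minimise 139.87x1 + 227.26x2 + 281.33x3 subject to:
  111.1x2 ≥ 152.8   (oxygenate mass)
  5.57x1 + 4.35x2 + 5.53x3 ≥ 10.84   (energy)
  x1, x2, x3 ≥ 0.
The optimal basis is {heavy naphtha, MTBE}; toluene drops out. The oxygenate mass and energy requirements are met with equality.
That vertex is x1 = 0.872043, x2 = 1.37534.
Objective = 139.87·0.872043 + 227.26·1.37534 = 434.5324.

$434.53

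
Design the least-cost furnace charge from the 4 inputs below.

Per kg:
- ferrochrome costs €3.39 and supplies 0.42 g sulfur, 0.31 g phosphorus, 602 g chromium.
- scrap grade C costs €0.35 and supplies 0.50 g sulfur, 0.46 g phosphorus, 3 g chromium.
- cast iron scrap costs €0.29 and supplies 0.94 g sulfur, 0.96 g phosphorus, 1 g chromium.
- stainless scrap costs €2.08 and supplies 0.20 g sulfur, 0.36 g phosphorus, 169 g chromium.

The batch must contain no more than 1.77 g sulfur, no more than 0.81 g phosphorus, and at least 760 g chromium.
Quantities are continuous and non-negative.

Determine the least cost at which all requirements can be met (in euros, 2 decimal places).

€4.28

Let x1 = kg of ferrochrome, x2 = kg of scrap grade C, x3 = kg of cast iron scrap, x4 = kg of stainless scrap.
Minimise 3.39x1 + 0.35x2 + 0.29x3 + 2.08x4 subject to:
  0.42x1 + 0.5x2 + 0.94x3 + 0.2x4 ≤ 1.77   (sulfur)
  0.31x1 + 0.46x2 + 0.96x3 + 0.36x4 ≤ 0.81   (phosphorus)
  602x1 + 3x2 + 1x3 + 169x4 ≥ 760   (chromium)
  x1, x2, x3, x4 ≥ 0.
The cheapest feasible vertex uses only ferrochrome; scrap grade C, cast iron scrap, stainless scrap are not used. There the chromium constraint is tight.
That vertex is x1 = 1.262.
Total cost: 3.39·1.262 = 4.2782.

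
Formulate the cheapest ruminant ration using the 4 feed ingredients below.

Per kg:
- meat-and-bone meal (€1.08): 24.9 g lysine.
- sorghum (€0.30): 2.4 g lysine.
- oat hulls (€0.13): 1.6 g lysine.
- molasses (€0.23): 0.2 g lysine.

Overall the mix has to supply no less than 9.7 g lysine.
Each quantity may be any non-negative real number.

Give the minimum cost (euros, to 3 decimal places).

€0.421

Let x1 = kg of meat-and-bone meal, x2 = kg of sorghum, x3 = kg of oat hulls, x4 = kg of molasses.
min 1.08x1 + 0.3x2 + 0.13x3 + 0.23x4 s.t.:
  24.9x1 + 2.4x2 + 1.6x3 + 0.2x4 ≥ 9.7   (lysine)
  x1, x2, x3, x4 ≥ 0.
The optimal basis is {meat-and-bone meal}; sorghum, oat hulls, molasses drop out. There the lysine constraint is tight.
Optimal quantities: meat-and-bone meal = 0.3896 kg.
Cost = 1.08·0.3896 = 0.42077.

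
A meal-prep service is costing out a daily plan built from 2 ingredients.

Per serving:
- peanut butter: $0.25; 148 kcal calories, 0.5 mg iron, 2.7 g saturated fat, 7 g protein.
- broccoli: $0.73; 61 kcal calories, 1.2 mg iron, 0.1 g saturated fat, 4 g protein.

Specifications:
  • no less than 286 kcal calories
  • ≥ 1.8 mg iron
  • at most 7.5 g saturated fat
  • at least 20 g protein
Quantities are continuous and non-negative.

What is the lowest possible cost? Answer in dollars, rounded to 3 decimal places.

Set it up as a linear program. Let x1 = servings of peanut butter, x2 = servings of broccoli.
Minimize 0.25x1 + 0.73x2 s.t.:
  148x1 + 61x2 ≥ 286   (calories)
  0.5x1 + 1.2x2 ≥ 1.8   (iron)
  2.7x1 + 0.1x2 ≤ 7.5   (saturated fat)
  7x1 + 4x2 ≥ 20   (protein)
  x1, x2 ≥ 0.
Both inputs are positive at the optimum. There the iron and saturated fat constraints are tight.
Solving gives x1 = 2.765, x2 = 0.348.
Objective = 0.25·2.765 + 0.73·0.348 = 0.94529.

$0.945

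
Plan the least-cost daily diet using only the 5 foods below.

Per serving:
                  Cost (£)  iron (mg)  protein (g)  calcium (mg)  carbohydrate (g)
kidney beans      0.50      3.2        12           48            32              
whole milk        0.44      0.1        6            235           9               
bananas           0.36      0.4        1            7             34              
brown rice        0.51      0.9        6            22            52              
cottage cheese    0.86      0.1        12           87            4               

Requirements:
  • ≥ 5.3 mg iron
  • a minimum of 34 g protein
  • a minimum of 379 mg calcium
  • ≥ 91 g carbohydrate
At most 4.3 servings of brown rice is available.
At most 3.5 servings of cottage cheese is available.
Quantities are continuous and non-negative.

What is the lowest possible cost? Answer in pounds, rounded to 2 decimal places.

£1.70

Set it up as a linear program. Let x1 = servings of kidney beans, x2 = servings of whole milk, x3 = servings of bananas, x4 = servings of brown rice, x5 = servings of cottage cheese.
Minimize 0.5x1 + 0.44x2 + 0.36x3 + 0.51x4 + 0.86x5 s.t.:
  3.2x1 + 0.1x2 + 0.4x3 + 0.9x4 + 0.1x5 ≥ 5.3   (iron)
  12x1 + 6x2 + 1x3 + 6x4 + 12x5 ≥ 34   (protein)
  48x1 + 235x2 + 7x3 + 22x4 + 87x5 ≥ 379   (calcium)
  32x1 + 9x2 + 34x3 + 52x4 + 4x5 ≥ 91   (carbohydrate)
  x4 ≤ 4.3
  x5 ≤ 3.5
  x1, x2, x3, x4, x5 ≥ 0.
The optimal basis is {kidney beans, whole milk, brown rice}; bananas, cottage cheese drop out. The protein, calcium, carbohydrate requirements are met with equality.
That vertex is x1 = 2.14, x2 = 1.154, x4 = 0.2336.
Total cost: 0.5·2.14 + 0.44·1.154 + 0.51·0.2336 = 1.6969.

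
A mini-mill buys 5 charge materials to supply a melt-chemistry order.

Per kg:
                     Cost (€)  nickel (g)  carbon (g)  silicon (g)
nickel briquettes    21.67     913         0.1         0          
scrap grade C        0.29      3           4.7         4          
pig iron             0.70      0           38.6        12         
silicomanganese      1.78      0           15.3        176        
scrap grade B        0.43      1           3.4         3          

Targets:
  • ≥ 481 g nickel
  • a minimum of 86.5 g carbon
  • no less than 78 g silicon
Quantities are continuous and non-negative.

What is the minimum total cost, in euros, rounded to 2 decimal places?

This is a linear program. Let x1 = kg of nickel briquettes, x2 = kg of scrap grade C, x3 = kg of pig iron, x4 = kg of silicomanganese, x5 = kg of scrap grade B.
Minimize 21.67x1 + 0.29x2 + 0.7x3 + 1.78x4 + 0.43x5 with:
  913x1 + 3x2 + 1x5 ≥ 481   (nickel)
  0.1x1 + 4.7x2 + 38.6x3 + 15.3x4 + 3.4x5 ≥ 86.5   (carbon)
  4x2 + 12x3 + 176x4 + 3x5 ≥ 78   (silicon)
  x1, x2, x3, x4, x5 ≥ 0.
The minimum-cost mix takes nothing from scrap grade C, scrap grade B — only nickel briquettes, pig iron, silicomanganese. Binding constraints: nickel, carbon, silicon.
That vertex is x1 = 0.5268, x3 = 2.121, x4 = 0.2986.
Hence cost = 21.67·0.5268 + 0.7·2.121 + 1.78·0.2986 = €13.4320.

€13.43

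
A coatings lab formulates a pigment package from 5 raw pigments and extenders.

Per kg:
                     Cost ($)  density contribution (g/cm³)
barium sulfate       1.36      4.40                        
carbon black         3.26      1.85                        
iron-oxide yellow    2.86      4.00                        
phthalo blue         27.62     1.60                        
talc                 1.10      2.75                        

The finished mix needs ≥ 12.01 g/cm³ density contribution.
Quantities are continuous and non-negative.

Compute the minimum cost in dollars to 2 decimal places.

This is a linear program. Let x1 = kg of barium sulfate, x2 = kg of carbon black, x3 = kg of iron-oxide yellow, x4 = kg of phthalo blue, x5 = kg of talc.
Minimize 1.36x1 + 3.26x2 + 2.86x3 + 27.62x4 + 1.1x5 with:
  4.4x1 + 1.85x2 + 4x3 + 1.6x4 + 2.75x5 ≥ 12.01   (density contribution)
  x1, x2, x3, x4, x5 ≥ 0.
At the optimum only barium sulfate is positive (carbon black, iron-oxide yellow, phthalo blue, talc = 0). The density contribution requirement is met with equality.
Optimal quantities: barium sulfate = 2.73 kg.
Cost = 1.36·2.73 = 3.7128.

$3.71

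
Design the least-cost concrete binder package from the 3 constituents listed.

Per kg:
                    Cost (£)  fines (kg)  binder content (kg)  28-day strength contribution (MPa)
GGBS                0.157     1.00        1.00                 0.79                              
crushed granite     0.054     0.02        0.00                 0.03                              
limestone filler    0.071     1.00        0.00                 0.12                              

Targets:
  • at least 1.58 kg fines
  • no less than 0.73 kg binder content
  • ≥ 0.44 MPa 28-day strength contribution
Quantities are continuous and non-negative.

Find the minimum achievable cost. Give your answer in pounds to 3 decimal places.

Let x1 = kg of GGBS, x2 = kg of crushed granite, x3 = kg of limestone filler.
Minimize 0.157x1 + 0.054x2 + 0.071x3 subject to:
  1x1 + 0.02x2 + 1x3 ≥ 1.58   (fines)
  1x1 ≥ 0.73   (binder content)
  0.79x1 + 0.03x2 + 0.12x3 ≥ 0.44   (28-day strength contribution)
  x1, x2, x3 ≥ 0.
The cheapest feasible vertex uses only GGBS, limestone filler; crushed granite is not used. There the fines and binder content constraints are tight.
Optimal quantities: GGBS = 0.73 kg, limestone filler = 0.85 kg.
Total cost: 0.157·0.73 + 0.071·0.85 = 0.17496.

£0.175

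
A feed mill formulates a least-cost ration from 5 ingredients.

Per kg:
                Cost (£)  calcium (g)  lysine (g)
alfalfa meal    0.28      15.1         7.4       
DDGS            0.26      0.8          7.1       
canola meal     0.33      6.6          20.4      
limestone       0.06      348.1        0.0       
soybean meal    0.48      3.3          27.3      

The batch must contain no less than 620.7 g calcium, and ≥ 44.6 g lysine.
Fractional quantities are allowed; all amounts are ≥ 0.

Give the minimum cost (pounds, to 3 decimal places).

£0.826

Let x1 = kg of alfalfa meal, x2 = kg of DDGS, x3 = kg of canola meal, x4 = kg of limestone, x5 = kg of soybean meal.
min 0.28x1 + 0.26x2 + 0.33x3 + 0.06x4 + 0.48x5 s.t.:
  15.1x1 + 0.8x2 + 6.6x3 + 348.1x4 + 3.3x5 ≥ 620.7   (calcium)
  7.4x1 + 7.1x2 + 20.4x3 + 27.3x5 ≥ 44.6   (lysine)
  x1, x2, x3, x4, x5 ≥ 0.
The optimal basis is {canola meal, limestone}; alfalfa meal, DDGS, soybean meal drop out. There the calcium and lysine constraints are tight.
That vertex is x3 = 2.186, x4 = 1.742.
Hence cost = 0.33·2.186 + 0.06·1.742 = £0.82590.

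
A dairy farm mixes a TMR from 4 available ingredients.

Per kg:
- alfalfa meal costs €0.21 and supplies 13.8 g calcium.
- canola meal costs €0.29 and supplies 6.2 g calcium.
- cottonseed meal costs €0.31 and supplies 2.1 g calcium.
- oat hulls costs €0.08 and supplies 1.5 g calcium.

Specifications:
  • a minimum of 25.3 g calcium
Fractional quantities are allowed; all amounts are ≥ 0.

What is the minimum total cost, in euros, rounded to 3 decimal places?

Let x1 = kg of alfalfa meal, x2 = kg of canola meal, x3 = kg of cottonseed meal, x4 = kg of oat hulls.
min 0.21x1 + 0.29x2 + 0.31x3 + 0.08x4 with:
  13.8x1 + 6.2x2 + 2.1x3 + 1.5x4 ≥ 25.3   (calcium)
  x1, x2, x3, x4 ≥ 0.
The optimal basis is {alfalfa meal}; canola meal, cottonseed meal, oat hulls drop out. The calcium requirement is met with equality.
Solving gives x1 = 1.833.
Hence cost = 0.21·1.833 = €0.38493.

€0.385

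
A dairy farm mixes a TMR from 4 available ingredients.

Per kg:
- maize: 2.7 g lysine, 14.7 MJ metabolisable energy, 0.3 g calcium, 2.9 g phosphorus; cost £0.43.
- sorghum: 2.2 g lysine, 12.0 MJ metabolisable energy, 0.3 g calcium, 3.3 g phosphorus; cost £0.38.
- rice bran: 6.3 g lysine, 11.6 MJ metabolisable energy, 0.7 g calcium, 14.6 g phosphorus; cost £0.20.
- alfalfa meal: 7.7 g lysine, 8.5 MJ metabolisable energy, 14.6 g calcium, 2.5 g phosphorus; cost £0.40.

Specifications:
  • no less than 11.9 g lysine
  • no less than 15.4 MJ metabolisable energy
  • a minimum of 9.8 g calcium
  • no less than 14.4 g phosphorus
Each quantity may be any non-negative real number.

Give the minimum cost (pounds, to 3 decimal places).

This is a linear program. Let x1 = kg of maize, x2 = kg of sorghum, x3 = kg of rice bran, x4 = kg of alfalfa meal.
Minimise 0.43x1 + 0.38x2 + 0.2x3 + 0.4x4 subject to:
  2.7x1 + 2.2x2 + 6.3x3 + 7.7x4 ≥ 11.9   (lysine)
  14.7x1 + 12x2 + 11.6x3 + 8.5x4 ≥ 15.4   (metabolisable energy)
  0.3x1 + 0.3x2 + 0.7x3 + 14.6x4 ≥ 9.8   (calcium)
  2.9x1 + 3.3x2 + 14.6x3 + 2.5x4 ≥ 14.4   (phosphorus)
  x1, x2, x3, x4 ≥ 0.
The minimum-cost mix takes nothing from maize, sorghum — only rice bran, alfalfa meal. There the lysine and calcium constraints are tight.
So rice bran = 1.135 kg, alfalfa meal = 0.6168 kg.
Cost = 0.2·1.135 + 0.4·0.6168 = 0.47372.

£0.474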